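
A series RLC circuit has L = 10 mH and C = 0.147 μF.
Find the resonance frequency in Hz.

Step 1 — Resonance condition Im(Z)=0 gives ω₀ = 1/√(LC).
Step 2 — ω₀ = 1/√(0.01·1.47e-07) = 2.608e+04 rad/s.
Step 3 — f₀ = ω₀/(2π) = 4151 Hz.

f₀ = 4151 Hz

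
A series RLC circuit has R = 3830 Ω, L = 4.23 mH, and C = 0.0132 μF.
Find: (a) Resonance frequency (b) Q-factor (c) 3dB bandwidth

Step 1 — Resonance: ω₀ = 1/√(LC) = 1/√(0.00423·1.32e-08) = 1.338e+05 rad/s.
Step 2 — f₀ = ω₀/(2π) = 2.13e+04 Hz.
Step 3 — Series Q: Q = ω₀L/R = 1.338e+05·0.00423/3830 = 0.1478.
Step 4 — Bandwidth: Δω = ω₀/Q = 9.054e+05 rad/s; BW = Δω/(2π) = 1.441e+05 Hz.

(a) f₀ = 2.13e+04 Hz  (b) Q = 0.1478  (c) BW = 1.441e+05 Hz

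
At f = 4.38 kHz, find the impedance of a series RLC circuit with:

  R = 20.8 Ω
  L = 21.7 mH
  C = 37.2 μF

Step 1 — Angular frequency: ω = 2π·f = 2π·4380 = 2.752e+04 rad/s.
Step 2 — Component impedances:
  R: Z = R = 20.8 Ω
  L: Z = jωL = j·2.752e+04·0.0217 = 0 + j597.2 Ω
  C: Z = 1/(jωC) = -j/(ω·C) = 0 - j0.9768 Ω
Step 3 — Series combination: Z_total = R + L + C = 20.8 + j596.2 Ω = 596.6∠88.0° Ω.

Z = 20.8 + j596.2 Ω = 596.6∠88.0° Ω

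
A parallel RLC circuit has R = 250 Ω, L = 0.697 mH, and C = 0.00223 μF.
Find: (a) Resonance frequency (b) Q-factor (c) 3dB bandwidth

Step 1 — Resonance: ω₀ = 1/√(LC) = 1/√(0.000697·2.23e-09) = 8.021e+05 rad/s.
Step 2 — f₀ = ω₀/(2π) = 1.277e+05 Hz.
Step 3 — Parallel Q: Q = R/(ω₀L) = 250/(8.021e+05·0.000697) = 0.4472.
Step 4 — Bandwidth: Δω = ω₀/Q = 1.794e+06 rad/s; BW = Δω/(2π) = 2.855e+05 Hz.

(a) f₀ = 1.277e+05 Hz  (b) Q = 0.4472  (c) BW = 2.855e+05 Hz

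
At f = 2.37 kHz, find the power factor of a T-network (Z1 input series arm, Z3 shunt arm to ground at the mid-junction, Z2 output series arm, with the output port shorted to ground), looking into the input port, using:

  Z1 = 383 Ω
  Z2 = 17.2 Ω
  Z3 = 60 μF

Step 1 — Angular frequency: ω = 2π·f = 2π·2370 = 1.489e+04 rad/s.
Step 2 — Component impedances:
  Z1: Z = R = 383 Ω
  Z2: Z = R = 17.2 Ω
  Z3: Z = 1/(jωC) = -j/(ω·C) = 0 - j1.119 Ω
Step 3 — With the output port shorted to ground, the output series arm Z2 runs from the junction to ground; the shunt arm Z3 also runs from the junction to ground. They appear in parallel: Z3 || Z2 = 0.07252 - j1.115 Ω.
Step 4 — Series with input arm Z1: Z_in = Z1 + (Z3 || Z2) = 383.1 - j1.115 Ω = 383.1∠-0.2° Ω.
Step 5 — Power factor: PF = cos(φ) = Re(Z)/|Z| = 383.1/383.1 = 1.
Step 6 — Type: Im(Z) = -1.115 ⇒ leading (phase φ = -0.2°).

PF = 1 (leading, φ = -0.2°)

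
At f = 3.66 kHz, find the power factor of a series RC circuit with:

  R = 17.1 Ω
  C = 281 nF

Step 1 — Angular frequency: ω = 2π·f = 2π·3660 = 2.3e+04 rad/s.
Step 2 — Component impedances:
  R: Z = R = 17.1 Ω
  C: Z = 1/(jωC) = -j/(ω·C) = 0 - j154.8 Ω
Step 3 — Series combination: Z_total = R + C = 17.1 - j154.8 Ω = 155.7∠-83.7° Ω.
Step 4 — Power factor: PF = cos(φ) = Re(Z)/|Z| = 17.1/155.7 = 0.1098.
Step 5 — Type: Im(Z) = -154.8 ⇒ leading (phase φ = -83.7°).

PF = 0.1098 (leading, φ = -83.7°)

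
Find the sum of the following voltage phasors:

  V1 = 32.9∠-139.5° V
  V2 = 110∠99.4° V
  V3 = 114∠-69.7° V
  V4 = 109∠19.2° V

Step 1 — Convert each phasor to rectangular form:
  V1 = 32.9·(cos(-139.5°) + j·sin(-139.5°)) = -25.02 - j21.37 V
  V2 = 110·(cos(99.4°) + j·sin(99.4°)) = -17.97 + j108.5 V
  V3 = 114·(cos(-69.7°) + j·sin(-69.7°)) = 39.55 - j106.9 V
  V4 = 109·(cos(19.2°) + j·sin(19.2°)) = 102.9 + j35.85 V
Step 2 — Sum components: V_total = 99.5 + j16.08 V.
Step 3 — Convert to polar: |V_total| = 100.8 V, ∠V_total = 9.2°.

V_total = 100.8∠9.2° V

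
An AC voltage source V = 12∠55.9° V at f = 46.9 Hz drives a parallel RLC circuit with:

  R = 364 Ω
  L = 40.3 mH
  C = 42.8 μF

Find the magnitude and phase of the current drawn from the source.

Step 1 — Angular frequency: ω = 2π·f = 2π·46.9 = 294.7 rad/s.
Step 2 — Component impedances:
  R: Z = R = 364 Ω
  L: Z = jωL = j·294.7·0.0403 = 0 + j11.88 Ω
  C: Z = 1/(jωC) = -j/(ω·C) = 0 - j79.29 Ω
Step 3 — Parallel combination: 1/Z_total = 1/R + 1/L + 1/C; Z_total = 0.5352 + j13.95 Ω = 13.96∠87.8° Ω.
Step 4 — Source phasor: V = 12∠55.9° V = 6.728 + j9.937 V.
Step 5 — Ohm's law: I = V / Z_total = (6.728 + j9.937) / (0.5352 + j13.95) = 0.7299 - j0.4544 A.
Step 6 — Convert to polar: |I| = 0.8598 A, ∠I = -31.9°.

I = 0.8598∠-31.9° A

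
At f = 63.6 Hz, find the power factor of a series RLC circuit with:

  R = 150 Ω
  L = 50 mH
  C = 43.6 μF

Step 1 — Angular frequency: ω = 2π·f = 2π·63.6 = 399.6 rad/s.
Step 2 — Component impedances:
  R: Z = R = 150 Ω
  L: Z = jωL = j·399.6·0.05 = 0 + j19.98 Ω
  C: Z = 1/(jωC) = -j/(ω·C) = 0 - j57.4 Ω
Step 3 — Series combination: Z_total = R + L + C = 150 - j37.41 Ω = 154.6∠-14.0° Ω.
Step 4 — Power factor: PF = cos(φ) = Re(Z)/|Z| = 150/154.596 = 0.9703.
Step 5 — Type: Im(Z) = -37.41 ⇒ leading (phase φ = -14.0°).

PF = 0.9703 (leading, φ = -14.0°)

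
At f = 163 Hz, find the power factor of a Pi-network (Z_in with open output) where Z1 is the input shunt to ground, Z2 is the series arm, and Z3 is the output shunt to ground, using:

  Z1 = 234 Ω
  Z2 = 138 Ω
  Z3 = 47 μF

Step 1 — Angular frequency: ω = 2π·f = 2π·163 = 1024 rad/s.
Step 2 — Component impedances:
  Z1: Z = R = 234 Ω
  Z2: Z = R = 138 Ω
  Z3: Z = 1/(jωC) = -j/(ω·C) = 0 - j20.77 Ω
Step 3 — With open output, the series arm Z2 and the output shunt Z3 appear in series to ground: Z2 + Z3 = 138 - j20.77 Ω.
Step 4 — Parallel with input shunt Z1: Z_in = Z1 || (Z2 + Z3) = 87.26 - j8.195 Ω = 87.65∠-5.4° Ω.
Step 5 — Power factor: PF = cos(φ) = Re(Z)/|Z| = 87.26/87.65 = 0.9956.
Step 6 — Type: Im(Z) = -8.195 ⇒ leading (phase φ = -5.4°).

PF = 0.9956 (leading, φ = -5.4°)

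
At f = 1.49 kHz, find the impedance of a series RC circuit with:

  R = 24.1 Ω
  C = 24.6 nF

Step 1 — Angular frequency: ω = 2π·f = 2π·1490 = 9362 rad/s.
Step 2 — Component impedances:
  R: Z = R = 24.1 Ω
  C: Z = 1/(jωC) = -j/(ω·C) = 0 - j4342 Ω
Step 3 — Series combination: Z_total = R + C = 24.1 - j4342 Ω = 4342∠-89.7° Ω.

Z = 24.1 - j4342 Ω = 4342∠-89.7° Ω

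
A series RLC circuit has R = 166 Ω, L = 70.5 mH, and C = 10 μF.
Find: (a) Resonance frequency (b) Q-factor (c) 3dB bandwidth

Step 1 — Resonance: ω₀ = 1/√(LC) = 1/√(0.0705·1e-05) = 1191 rad/s.
Step 2 — f₀ = ω₀/(2π) = 189.6 Hz.
Step 3 — Series Q: Q = ω₀L/R = 1191·0.0705/166 = 0.5058.
Step 4 — Bandwidth: Δω = ω₀/Q = 2355 rad/s; BW = Δω/(2π) = 374.7 Hz.

(a) f₀ = 189.6 Hz  (b) Q = 0.5058  (c) BW = 374.7 Hz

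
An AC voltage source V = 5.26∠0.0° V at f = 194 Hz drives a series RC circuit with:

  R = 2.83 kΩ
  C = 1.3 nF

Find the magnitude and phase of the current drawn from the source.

Step 1 — Angular frequency: ω = 2π·f = 2π·194 = 1219 rad/s.
Step 2 — Component impedances:
  R: Z = R = 2830 Ω
  C: Z = 1/(jωC) = -j/(ω·C) = 0 - j6.311e+05 Ω
Step 3 — Series combination: Z_total = R + C = 2830 - j6.311e+05 Ω = 6.311e+05∠-89.7° Ω.
Step 4 — Source phasor: V = 5.26∠0.0° V = 5.26 V.
Step 5 — Ohm's law: I = V / Z_total = (5.26) / (2830 - j6.311e+05) = 3.738e-08 + j8.335e-06 A.
Step 6 — Convert to polar: |I| = 8.335e-06 A, ∠I = 89.7°.

I = 8.335e-06∠89.7° A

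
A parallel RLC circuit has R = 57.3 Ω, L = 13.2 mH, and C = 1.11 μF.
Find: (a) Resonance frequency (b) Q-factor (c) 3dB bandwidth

Step 1 — Resonance: ω₀ = 1/√(LC) = 1/√(0.0132·1.11e-06) = 8261 rad/s.
Step 2 — f₀ = ω₀/(2π) = 1315 Hz.
Step 3 — Parallel Q: Q = R/(ω₀L) = 57.3/(8261·0.0132) = 0.5254.
Step 4 — Bandwidth: Δω = ω₀/Q = 1.572e+04 rad/s; BW = Δω/(2π) = 2502 Hz.

(a) f₀ = 1315 Hz  (b) Q = 0.5254  (c) BW = 2502 Hz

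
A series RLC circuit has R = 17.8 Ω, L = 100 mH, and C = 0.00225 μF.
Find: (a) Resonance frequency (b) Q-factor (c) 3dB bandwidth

Step 1 — Resonance condition Im(Z)=0 gives ω₀ = 1/√(LC).
Step 2 — ω₀ = 1/√(0.1·2.25e-09) = 6.667e+04 rad/s.
Step 3 — f₀ = ω₀/(2π) = 1.061e+04 Hz.
Step 4 — Series Q: Q = ω₀L/R = 6.667e+04·0.1/17.8 = 374.5.
Step 5 — 3dB bandwidth: Δω = ω₀/Q = 178 rad/s; BW = Δω/(2π) = 28.33 Hz.

(a) f₀ = 1.061e+04 Hz  (b) Q = 374.5  (c) BW = 28.33 Hz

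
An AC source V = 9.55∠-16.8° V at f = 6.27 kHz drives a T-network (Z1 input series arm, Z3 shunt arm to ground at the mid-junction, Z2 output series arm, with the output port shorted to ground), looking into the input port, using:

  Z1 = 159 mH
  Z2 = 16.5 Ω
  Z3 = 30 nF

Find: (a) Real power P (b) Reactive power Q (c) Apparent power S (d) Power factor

Step 1 — Angular frequency: ω = 2π·f = 2π·6270 = 3.94e+04 rad/s.
Step 2 — Component impedances:
  Z1: Z = jωL = j·3.94e+04·0.159 = 0 + j6264 Ω
  Z2: Z = R = 16.5 Ω
  Z3: Z = 1/(jωC) = -j/(ω·C) = 0 - j846.1 Ω
Step 3 — With the output port shorted to ground, the output series arm Z2 runs from the junction to ground; the shunt arm Z3 also runs from the junction to ground. They appear in parallel: Z3 || Z2 = 16.49 - j0.3216 Ω.
Step 4 — Series with input arm Z1: Z_in = Z1 + (Z3 || Z2) = 16.49 + j6264 Ω = 6264∠89.8° Ω.
Step 5 — Source phasor: V = 9.55∠-16.8° V = 9.142 - j2.76 V.
Step 6 — Current: I = V / Z = -0.0004368 - j0.001461 A = 0.001525∠-106.6° A.
Step 7 — Complex power: S = V·I* = 3.834e-05 + j0.01456 VA.
Step 8 — Real power: P = Re(S) = 3.834e-05 W.
Step 9 — Reactive power: Q = Im(S) = 0.01456 VAR.
Step 10 — Apparent power: |S| = 0.01456 VA.
Step 11 — Power factor: PF = P/|S| = 0.002633 (lagging).

(a) P = 3.834e-05 W  (b) Q = 0.01456 VAR  (c) S = 0.01456 VA  (d) PF = 0.002633 (lagging)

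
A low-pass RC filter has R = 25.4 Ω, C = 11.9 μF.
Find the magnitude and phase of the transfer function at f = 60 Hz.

Step 1 — Angular frequency: ω = 2π·60 = 377 rad/s.
Step 2 — Transfer function: H(jω) = 1/(1 + jωRC).
Step 3 — Denominator: 1 + jωRC = 1 + j·377·25.4·1.19e-05 = 1 + j0.1139.
Step 4 — H = 0.9872 - j0.1125.
Step 5 — Magnitude: |H| = 0.9936 (-0.1 dB); phase: φ = -6.5°.

|H| = 0.9936 (-0.1 dB), φ = -6.5°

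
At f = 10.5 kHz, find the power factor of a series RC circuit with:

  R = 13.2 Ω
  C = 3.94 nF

Step 1 — Angular frequency: ω = 2π·f = 2π·1.05e+04 = 6.597e+04 rad/s.
Step 2 — Component impedances:
  R: Z = R = 13.2 Ω
  C: Z = 1/(jωC) = -j/(ω·C) = 0 - j3847 Ω
Step 3 — Series combination: Z_total = R + C = 13.2 - j3847 Ω = 3847∠-89.8° Ω.
Step 4 — Power factor: PF = cos(φ) = Re(Z)/|Z| = 13.2/3847 = 0.003431.
Step 5 — Type: Im(Z) = -3847 ⇒ leading (phase φ = -89.8°).

PF = 0.003431 (leading, φ = -89.8°)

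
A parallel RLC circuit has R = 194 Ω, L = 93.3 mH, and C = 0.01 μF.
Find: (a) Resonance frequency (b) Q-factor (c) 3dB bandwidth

Step 1 — Resonance: ω₀ = 1/√(LC) = 1/√(0.0933·1e-08) = 3.274e+04 rad/s.
Step 2 — f₀ = ω₀/(2π) = 5210 Hz.
Step 3 — Parallel Q: Q = R/(ω₀L) = 194/(3.274e+04·0.0933) = 0.06351.
Step 4 — Bandwidth: Δω = ω₀/Q = 5.155e+05 rad/s; BW = Δω/(2π) = 8.204e+04 Hz.

(a) f₀ = 5210 Hz  (b) Q = 0.06351  (c) BW = 8.204e+04 Hz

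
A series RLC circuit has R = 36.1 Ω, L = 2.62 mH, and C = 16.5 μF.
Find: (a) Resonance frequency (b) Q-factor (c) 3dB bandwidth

Step 1 — Resonance: ω₀ = 1/√(LC) = 1/√(0.00262·1.65e-05) = 4810 rad/s.
Step 2 — f₀ = ω₀/(2π) = 765.5 Hz.
Step 3 — Series Q: Q = ω₀L/R = 4810·0.00262/36.1 = 0.3491.
Step 4 — Bandwidth: Δω = ω₀/Q = 1.378e+04 rad/s; BW = Δω/(2π) = 2193 Hz.

(a) f₀ = 765.5 Hz  (b) Q = 0.3491  (c) BW = 2193 Hz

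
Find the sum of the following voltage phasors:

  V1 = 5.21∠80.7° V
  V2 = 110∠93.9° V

Step 1 — Convert each phasor to rectangular form:
  V1 = 5.21·(cos(80.7°) + j·sin(80.7°)) = 0.842 + j5.142 V
  V2 = 110·(cos(93.9°) + j·sin(93.9°)) = -7.482 + j109.7 V
Step 2 — Sum components: V_total = -6.64 + j114.9 V.
Step 3 — Convert to polar: |V_total| = 115.1 V, ∠V_total = 93.3°.

V_total = 115.1∠93.3° V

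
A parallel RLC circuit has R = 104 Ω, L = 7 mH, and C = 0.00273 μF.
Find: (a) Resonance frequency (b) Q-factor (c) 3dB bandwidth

Step 1 — Resonance: ω₀ = 1/√(LC) = 1/√(0.007·2.73e-09) = 2.288e+05 rad/s.
Step 2 — f₀ = ω₀/(2π) = 3.641e+04 Hz.
Step 3 — Parallel Q: Q = R/(ω₀L) = 104/(2.288e+05·0.007) = 0.06495.
Step 4 — Bandwidth: Δω = ω₀/Q = 3.522e+06 rad/s; BW = Δω/(2π) = 5.606e+05 Hz.

(a) f₀ = 3.641e+04 Hz  (b) Q = 0.06495  (c) BW = 5.606e+05 Hz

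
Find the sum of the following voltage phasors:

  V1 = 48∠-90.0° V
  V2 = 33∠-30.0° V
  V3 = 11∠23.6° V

Step 1 — Convert each phasor to rectangular form:
  V1 = 48·(cos(-90.0°) + j·sin(-90.0°)) = 0 - j48 V
  V2 = 33·(cos(-30.0°) + j·sin(-30.0°)) = 28.58 - j16.5 V
  V3 = 11·(cos(23.6°) + j·sin(23.6°)) = 10.08 + j4.404 V
Step 2 — Sum components: V_total = 38.66 - j60.1 V.
Step 3 — Convert to polar: |V_total| = 71.46 V, ∠V_total = -57.2°.

V_total = 71.46∠-57.2° V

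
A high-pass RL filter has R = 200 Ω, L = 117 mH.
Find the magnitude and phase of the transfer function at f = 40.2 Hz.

Step 1 — Angular frequency: ω = 2π·40.2 = 252.6 rad/s.
Step 2 — Transfer function: H(jω) = jωL/(R + jωL).
Step 3 — Numerator jωL = j·29.55; denominator R + jωL = 200 + j29.55.
Step 4 — H = 0.02137 + j0.1446.
Step 5 — Magnitude: |H| = 0.1462 (-16.7 dB); phase: φ = 81.6°.

|H| = 0.1462 (-16.7 dB), φ = 81.6°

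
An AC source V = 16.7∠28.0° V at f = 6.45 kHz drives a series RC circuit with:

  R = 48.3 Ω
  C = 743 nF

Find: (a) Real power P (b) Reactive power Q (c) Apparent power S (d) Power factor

Step 1 — Angular frequency: ω = 2π·f = 2π·6450 = 4.053e+04 rad/s.
Step 2 — Component impedances:
  R: Z = R = 48.3 Ω
  C: Z = 1/(jωC) = -j/(ω·C) = 0 - j33.21 Ω
Step 3 — Series combination: Z_total = R + C = 48.3 - j33.21 Ω = 58.62∠-34.5° Ω.
Step 4 — Source phasor: V = 16.7∠28.0° V = 14.75 + j7.84 V.
Step 5 — Current: I = V / Z = 0.1315 + j0.2527 A = 0.2849∠62.5° A.
Step 6 — Complex power: S = V·I* = 3.921 - j2.696 VA.
Step 7 — Real power: P = Re(S) = 3.921 W.
Step 8 — Reactive power: Q = Im(S) = -2.696 VAR.
Step 9 — Apparent power: |S| = 4.758 VA.
Step 10 — Power factor: PF = P/|S| = 0.824 (leading).

(a) P = 3.921 W  (b) Q = -2.696 VAR  (c) S = 4.758 VA  (d) PF = 0.824 (leading)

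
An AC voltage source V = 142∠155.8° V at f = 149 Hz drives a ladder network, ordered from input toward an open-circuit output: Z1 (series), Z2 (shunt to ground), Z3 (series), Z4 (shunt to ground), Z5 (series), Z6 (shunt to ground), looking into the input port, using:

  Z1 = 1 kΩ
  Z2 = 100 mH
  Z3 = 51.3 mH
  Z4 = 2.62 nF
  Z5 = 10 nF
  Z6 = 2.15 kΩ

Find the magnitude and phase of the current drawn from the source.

Step 1 — Angular frequency: ω = 2π·f = 2π·149 = 936.2 rad/s.
Step 2 — Component impedances:
  Z1: Z = R = 1000 Ω
  Z2: Z = jωL = j·936.2·0.1 = 0 + j93.62 Ω
  Z3: Z = jωL = j·936.2·0.0513 = 0 + j48.03 Ω
  Z4: Z = 1/(jωC) = -j/(ω·C) = 0 - j4.077e+05 Ω
  Z5: Z = 1/(jωC) = -j/(ω·C) = 0 - j1.068e+05 Ω
  Z6: Z = R = 2150 Ω
Step 3 — Ladder network (open output): work backward from the far end, alternating series and parallel combinations. Z_in = 1000 + j93.72 Ω = 1004∠5.4° Ω.
Step 4 — Source phasor: V = 142∠155.8° V = -129.5 + j58.21 V.
Step 5 — Ohm's law: I = V / Z_total = (-129.5 + j58.21) / (1000 + j93.72) = -0.123 + j0.06974 A.
Step 6 — Convert to polar: |I| = 0.1414 A, ∠I = 150.4°.

I = 0.1414∠150.4° A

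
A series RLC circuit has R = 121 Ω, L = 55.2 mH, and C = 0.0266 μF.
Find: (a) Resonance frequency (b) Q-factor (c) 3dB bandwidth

Step 1 — Resonance: ω₀ = 1/√(LC) = 1/√(0.0552·2.66e-08) = 2.61e+04 rad/s.
Step 2 — f₀ = ω₀/(2π) = 4153 Hz.
Step 3 — Series Q: Q = ω₀L/R = 2.61e+04·0.0552/121 = 11.91.
Step 4 — Bandwidth: Δω = ω₀/Q = 2192 rad/s; BW = Δω/(2π) = 348.9 Hz.

(a) f₀ = 4153 Hz  (b) Q = 11.91  (c) BW = 348.9 Hz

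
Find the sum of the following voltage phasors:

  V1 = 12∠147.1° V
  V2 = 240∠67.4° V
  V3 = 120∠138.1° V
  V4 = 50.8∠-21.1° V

Step 1 — Convert each phasor to rectangular form:
  V1 = 12·(cos(147.1°) + j·sin(147.1°)) = -10.08 + j6.518 V
  V2 = 240·(cos(67.4°) + j·sin(67.4°)) = 92.23 + j221.6 V
  V3 = 120·(cos(138.1°) + j·sin(138.1°)) = -89.32 + j80.14 V
  V4 = 50.8·(cos(-21.1°) + j·sin(-21.1°)) = 47.39 - j18.29 V
Step 2 — Sum components: V_total = 40.23 + j289.9 V.
Step 3 — Convert to polar: |V_total| = 292.7 V, ∠V_total = 82.1°.

V_total = 292.7∠82.1° V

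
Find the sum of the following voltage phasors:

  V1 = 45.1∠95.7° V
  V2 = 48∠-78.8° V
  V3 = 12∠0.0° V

Step 1 — Convert each phasor to rectangular form:
  V1 = 45.1·(cos(95.7°) + j·sin(95.7°)) = -4.479 + j44.88 V
  V2 = 48·(cos(-78.8°) + j·sin(-78.8°)) = 9.323 - j47.09 V
  V3 = 12·(cos(0.0°) + j·sin(0.0°)) = 12 V
Step 2 — Sum components: V_total = 16.84 - j2.209 V.
Step 3 — Convert to polar: |V_total| = 16.99 V, ∠V_total = -7.5°.

V_total = 16.99∠-7.5° V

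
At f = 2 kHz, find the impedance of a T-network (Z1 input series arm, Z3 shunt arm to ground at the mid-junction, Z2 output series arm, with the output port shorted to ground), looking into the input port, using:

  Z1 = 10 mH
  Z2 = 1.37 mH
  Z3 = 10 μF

Step 1 — Angular frequency: ω = 2π·f = 2π·2000 = 1.257e+04 rad/s.
Step 2 — Component impedances:
  Z1: Z = jωL = j·1.257e+04·0.01 = 0 + j125.7 Ω
  Z2: Z = jωL = j·1.257e+04·0.00137 = 0 + j17.22 Ω
  Z3: Z = 1/(jωC) = -j/(ω·C) = 0 - j7.958 Ω
Step 3 — With the output port shorted to ground, the output series arm Z2 runs from the junction to ground; the shunt arm Z3 also runs from the junction to ground. They appear in parallel: Z3 || Z2 = 0 - j14.8 Ω.
Step 4 — Series with input arm Z1: Z_in = Z1 + (Z3 || Z2) = 0 + j110.9 Ω = 110.9∠90.0° Ω.

Z = 0 + j110.9 Ω = 110.9∠90.0° Ω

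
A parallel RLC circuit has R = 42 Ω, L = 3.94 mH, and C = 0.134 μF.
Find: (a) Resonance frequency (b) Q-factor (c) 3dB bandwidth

Step 1 — Resonance: ω₀ = 1/√(LC) = 1/√(0.00394·1.34e-07) = 4.352e+04 rad/s.
Step 2 — f₀ = ω₀/(2π) = 6927 Hz.
Step 3 — Parallel Q: Q = R/(ω₀L) = 42/(4.352e+04·0.00394) = 0.2449.
Step 4 — Bandwidth: Δω = ω₀/Q = 1.777e+05 rad/s; BW = Δω/(2π) = 2.828e+04 Hz.

(a) f₀ = 6927 Hz  (b) Q = 0.2449  (c) BW = 2.828e+04 Hz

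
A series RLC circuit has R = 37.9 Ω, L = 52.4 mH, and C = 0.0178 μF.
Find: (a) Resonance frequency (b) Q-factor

Step 1 — Resonance condition Im(Z)=0 gives ω₀ = 1/√(LC).
Step 2 — ω₀ = 1/√(0.0524·1.78e-08) = 3.274e+04 rad/s.
Step 3 — f₀ = ω₀/(2π) = 5211 Hz.
Step 4 — Series Q: Q = ω₀L/R = 3.274e+04·0.0524/37.9 = 45.27.

(a) f₀ = 5211 Hz  (b) Q = 45.27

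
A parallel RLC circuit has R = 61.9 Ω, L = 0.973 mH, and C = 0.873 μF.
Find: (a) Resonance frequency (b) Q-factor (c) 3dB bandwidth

Step 1 — Resonance: ω₀ = 1/√(LC) = 1/√(0.000973·8.73e-07) = 3.431e+04 rad/s.
Step 2 — f₀ = ω₀/(2π) = 5461 Hz.
Step 3 — Parallel Q: Q = R/(ω₀L) = 61.9/(3.431e+04·0.000973) = 1.854.
Step 4 — Bandwidth: Δω = ω₀/Q = 1.851e+04 rad/s; BW = Δω/(2π) = 2945 Hz.

(a) f₀ = 5461 Hz  (b) Q = 1.854  (c) BW = 2945 Hz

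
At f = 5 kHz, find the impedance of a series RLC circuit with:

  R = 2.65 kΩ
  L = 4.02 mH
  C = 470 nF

Step 1 — Angular frequency: ω = 2π·f = 2π·5000 = 3.142e+04 rad/s.
Step 2 — Component impedances:
  R: Z = R = 2650 Ω
  L: Z = jωL = j·3.142e+04·0.00402 = 0 + j126.3 Ω
  C: Z = 1/(jωC) = -j/(ω·C) = 0 - j67.73 Ω
Step 3 — Series combination: Z_total = R + L + C = 2650 + j58.57 Ω = 2651∠1.3° Ω.

Z = 2650 + j58.57 Ω = 2651∠1.3° Ω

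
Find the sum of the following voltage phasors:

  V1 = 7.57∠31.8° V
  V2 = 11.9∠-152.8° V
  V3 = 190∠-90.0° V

Step 1 — Convert each phasor to rectangular form:
  V1 = 7.57·(cos(31.8°) + j·sin(31.8°)) = 6.434 + j3.989 V
  V2 = 11.9·(cos(-152.8°) + j·sin(-152.8°)) = -10.58 - j5.439 V
  V3 = 190·(cos(-90.0°) + j·sin(-90.0°)) = 0 - j190 V
Step 2 — Sum components: V_total = -4.15 - j191.5 V.
Step 3 — Convert to polar: |V_total| = 191.5 V, ∠V_total = -91.2°.

V_total = 191.5∠-91.2° V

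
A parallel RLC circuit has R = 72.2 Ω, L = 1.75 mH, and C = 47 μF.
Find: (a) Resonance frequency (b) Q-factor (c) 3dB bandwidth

Step 1 — Resonance: ω₀ = 1/√(LC) = 1/√(0.00175·4.7e-05) = 3487 rad/s.
Step 2 — f₀ = ω₀/(2π) = 554.9 Hz.
Step 3 — Parallel Q: Q = R/(ω₀L) = 72.2/(3487·0.00175) = 11.83.
Step 4 — Bandwidth: Δω = ω₀/Q = 294.7 rad/s; BW = Δω/(2π) = 46.9 Hz.

(a) f₀ = 554.9 Hz  (b) Q = 11.83  (c) BW = 46.9 Hz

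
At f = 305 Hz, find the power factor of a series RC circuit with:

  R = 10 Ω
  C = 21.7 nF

Step 1 — Angular frequency: ω = 2π·f = 2π·305 = 1916 rad/s.
Step 2 — Component impedances:
  R: Z = R = 10 Ω
  C: Z = 1/(jωC) = -j/(ω·C) = 0 - j2.405e+04 Ω
Step 3 — Series combination: Z_total = R + C = 10 - j2.405e+04 Ω = 2.405e+04∠-90.0° Ω.
Step 4 — Power factor: PF = cos(φ) = Re(Z)/|Z| = 10/24047 = 0.0004159.
Step 5 — Type: Im(Z) = -2.405e+04 ⇒ leading (phase φ = -90.0°).

PF = 0.0004159 (leading, φ = -90.0°)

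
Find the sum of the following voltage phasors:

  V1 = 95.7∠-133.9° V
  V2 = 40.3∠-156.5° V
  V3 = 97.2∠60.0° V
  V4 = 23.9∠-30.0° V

Step 1 — Convert each phasor to rectangular form:
  V1 = 95.7·(cos(-133.9°) + j·sin(-133.9°)) = -66.36 - j68.96 V
  V2 = 40.3·(cos(-156.5°) + j·sin(-156.5°)) = -36.96 - j16.07 V
  V3 = 97.2·(cos(60.0°) + j·sin(60.0°)) = 48.6 + j84.18 V
  V4 = 23.9·(cos(-30.0°) + j·sin(-30.0°)) = 20.7 - j11.95 V
Step 2 — Sum components: V_total = -34.02 - j12.8 V.
Step 3 — Convert to polar: |V_total| = 36.35 V, ∠V_total = -159.4°.

V_total = 36.35∠-159.4° V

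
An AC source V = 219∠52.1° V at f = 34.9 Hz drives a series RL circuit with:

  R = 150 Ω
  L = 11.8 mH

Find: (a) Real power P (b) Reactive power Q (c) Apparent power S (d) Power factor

Step 1 — Angular frequency: ω = 2π·f = 2π·34.9 = 219.3 rad/s.
Step 2 — Component impedances:
  R: Z = R = 150 Ω
  L: Z = jωL = j·219.3·0.0118 = 0 + j2.588 Ω
Step 3 — Series combination: Z_total = R + L = 150 + j2.588 Ω = 150∠1.0° Ω.
Step 4 — Source phasor: V = 219∠52.1° V = 134.5 + j172.8 V.
Step 5 — Current: I = V / Z = 0.9165 + j1.136 A = 1.46∠51.1° A.
Step 6 — Complex power: S = V·I* = 319.6 + j5.514 VA.
Step 7 — Real power: P = Re(S) = 319.6 W.
Step 8 — Reactive power: Q = Im(S) = 5.514 VAR.
Step 9 — Apparent power: |S| = 319.7 VA.
Step 10 — Power factor: PF = P/|S| = 0.9999 (lagging).

(a) P = 319.6 W  (b) Q = 5.514 VAR  (c) S = 319.7 VA  (d) PF = 0.9999 (lagging)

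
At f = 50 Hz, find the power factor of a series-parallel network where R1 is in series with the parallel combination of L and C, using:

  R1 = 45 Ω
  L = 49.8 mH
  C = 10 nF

Step 1 — Angular frequency: ω = 2π·f = 2π·50 = 314.2 rad/s.
Step 2 — Component impedances:
  R1: Z = R = 45 Ω
  L: Z = jωL = j·314.2·0.0498 = 0 + j15.65 Ω
  C: Z = 1/(jωC) = -j/(ω·C) = 0 - j3.183e+05 Ω
Step 3 — Parallel branch: L || C = 1/(1/L + 1/C) = 0 + j15.65 Ω.
Step 4 — Series with R1: Z_total = R1 + (L || C) = 45 + j15.65 Ω = 47.64∠19.2° Ω.
Step 5 — Power factor: PF = cos(φ) = Re(Z)/|Z| = 45/47.642 = 0.9445.
Step 6 — Type: Im(Z) = 15.65 ⇒ lagging (phase φ = 19.2°).

PF = 0.9445 (lagging, φ = 19.2°)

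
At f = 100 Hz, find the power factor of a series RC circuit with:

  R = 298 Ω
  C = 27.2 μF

Step 1 — Angular frequency: ω = 2π·f = 2π·100 = 628.3 rad/s.
Step 2 — Component impedances:
  R: Z = R = 298 Ω
  C: Z = 1/(jωC) = -j/(ω·C) = 0 - j58.51 Ω
Step 3 — Series combination: Z_total = R + C = 298 - j58.51 Ω = 303.7∠-11.1° Ω.
Step 4 — Power factor: PF = cos(φ) = Re(Z)/|Z| = 298/303.69 = 0.9813.
Step 5 — Type: Im(Z) = -58.51 ⇒ leading (phase φ = -11.1°).

PF = 0.9813 (leading, φ = -11.1°)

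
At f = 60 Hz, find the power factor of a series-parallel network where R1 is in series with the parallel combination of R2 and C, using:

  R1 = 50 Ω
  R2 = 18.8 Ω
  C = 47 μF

Step 1 — Angular frequency: ω = 2π·f = 2π·60 = 377 rad/s.
Step 2 — Component impedances:
  R1: Z = R = 50 Ω
  R2: Z = R = 18.8 Ω
  C: Z = 1/(jωC) = -j/(ω·C) = 0 - j56.44 Ω
Step 3 — Parallel branch: R2 || C = 1/(1/R2 + 1/C) = 16.92 - j5.637 Ω.
Step 4 — Series with R1: Z_total = R1 + (R2 || C) = 66.92 - j5.637 Ω = 67.16∠-4.8° Ω.
Step 5 — Power factor: PF = cos(φ) = Re(Z)/|Z| = 66.922/67.159 = 0.9965.
Step 6 — Type: Im(Z) = -5.637 ⇒ leading (phase φ = -4.8°).

PF = 0.9965 (leading, φ = -4.8°)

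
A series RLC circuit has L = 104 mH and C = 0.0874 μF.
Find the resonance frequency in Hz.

Step 1 — Resonance condition Im(Z)=0 gives ω₀ = 1/√(LC).
Step 2 — ω₀ = 1/√(0.104·8.74e-08) = 1.049e+04 rad/s.
Step 3 — f₀ = ω₀/(2π) = 1669 Hz.

f₀ = 1669 Hz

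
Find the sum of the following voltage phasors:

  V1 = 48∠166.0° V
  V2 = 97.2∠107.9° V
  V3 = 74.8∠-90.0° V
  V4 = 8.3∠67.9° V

Step 1 — Convert each phasor to rectangular form:
  V1 = 48·(cos(166.0°) + j·sin(166.0°)) = -46.57 + j11.61 V
  V2 = 97.2·(cos(107.9°) + j·sin(107.9°)) = -29.88 + j92.49 V
  V3 = 74.8·(cos(-90.0°) + j·sin(-90.0°)) = 0 - j74.8 V
  V4 = 8.3·(cos(67.9°) + j·sin(67.9°)) = 3.123 + j7.69 V
Step 2 — Sum components: V_total = -73.33 + j37 V.
Step 3 — Convert to polar: |V_total| = 82.13 V, ∠V_total = 153.2°.

V_total = 82.13∠153.2° V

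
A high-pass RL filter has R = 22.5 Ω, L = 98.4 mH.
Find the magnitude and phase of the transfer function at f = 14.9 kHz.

Step 1 — Angular frequency: ω = 2π·1.49e+04 = 9.362e+04 rad/s.
Step 2 — Transfer function: H(jω) = jωL/(R + jωL).
Step 3 — Numerator jωL = j·9212; denominator R + jωL = 22.5 + j9212.
Step 4 — H = 1 + j0.002442.
Step 5 — Magnitude: |H| = 1 (-0.0 dB); phase: φ = 0.1°.

|H| = 1 (-0.0 dB), φ = 0.1°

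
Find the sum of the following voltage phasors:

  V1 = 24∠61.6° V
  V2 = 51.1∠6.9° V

Step 1 — Convert each phasor to rectangular form:
  V1 = 24·(cos(61.6°) + j·sin(61.6°)) = 11.41 + j21.11 V
  V2 = 51.1·(cos(6.9°) + j·sin(6.9°)) = 50.73 + j6.139 V
Step 2 — Sum components: V_total = 62.14 + j27.25 V.
Step 3 — Convert to polar: |V_total| = 67.86 V, ∠V_total = 23.7°.

V_total = 67.86∠23.7° V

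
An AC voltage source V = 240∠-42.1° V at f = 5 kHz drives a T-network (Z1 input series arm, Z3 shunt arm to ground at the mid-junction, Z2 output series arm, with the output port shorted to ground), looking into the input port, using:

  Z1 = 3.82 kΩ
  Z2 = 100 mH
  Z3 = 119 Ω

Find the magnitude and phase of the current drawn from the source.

Step 1 — Angular frequency: ω = 2π·f = 2π·5000 = 3.142e+04 rad/s.
Step 2 — Component impedances:
  Z1: Z = R = 3820 Ω
  Z2: Z = jωL = j·3.142e+04·0.1 = 0 + j3142 Ω
  Z3: Z = R = 119 Ω
Step 3 — With the output port shorted to ground, the output series arm Z2 runs from the junction to ground; the shunt arm Z3 also runs from the junction to ground. They appear in parallel: Z3 || Z2 = 118.8 + j4.501 Ω.
Step 4 — Series with input arm Z1: Z_in = Z1 + (Z3 || Z2) = 3939 + j4.501 Ω = 3939∠0.1° Ω.
Step 5 — Source phasor: V = 240∠-42.1° V = 178.1 - j160.9 V.
Step 6 — Ohm's law: I = V / Z_total = (178.1 - j160.9) / (3939 + j4.501) = 0.04516 - j0.0409 A.
Step 7 — Convert to polar: |I| = 0.06093 A, ∠I = -42.2°.

I = 0.06093∠-42.2° A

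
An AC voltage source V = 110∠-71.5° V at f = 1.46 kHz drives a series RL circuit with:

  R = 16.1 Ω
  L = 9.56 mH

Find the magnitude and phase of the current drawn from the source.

Step 1 — Angular frequency: ω = 2π·f = 2π·1460 = 9173 rad/s.
Step 2 — Component impedances:
  R: Z = R = 16.1 Ω
  L: Z = jωL = j·9173·0.00956 = 0 + j87.7 Ω
Step 3 — Series combination: Z_total = R + L = 16.1 + j87.7 Ω = 89.16∠79.6° Ω.
Step 4 — Source phasor: V = 110∠-71.5° V = 34.9 - j104.3 V.
Step 5 — Ohm's law: I = V / Z_total = (34.9 - j104.3) / (16.1 + j87.7) = -1.08 - j0.5963 A.
Step 6 — Convert to polar: |I| = 1.234 A, ∠I = -151.1°.

I = 1.234∠-151.1° A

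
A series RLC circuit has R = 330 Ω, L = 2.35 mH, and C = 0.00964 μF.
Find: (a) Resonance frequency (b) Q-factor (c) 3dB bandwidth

Step 1 — Resonance: ω₀ = 1/√(LC) = 1/√(0.00235·9.64e-09) = 2.101e+05 rad/s.
Step 2 — f₀ = ω₀/(2π) = 3.344e+04 Hz.
Step 3 — Series Q: Q = ω₀L/R = 2.101e+05·0.00235/330 = 1.496.
Step 4 — Bandwidth: Δω = ω₀/Q = 1.404e+05 rad/s; BW = Δω/(2π) = 2.235e+04 Hz.

(a) f₀ = 3.344e+04 Hz  (b) Q = 1.496  (c) BW = 2.235e+04 Hz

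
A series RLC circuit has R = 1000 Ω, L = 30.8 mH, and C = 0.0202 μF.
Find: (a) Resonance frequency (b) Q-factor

Step 1 — Resonance condition Im(Z)=0 gives ω₀ = 1/√(LC).
Step 2 — ω₀ = 1/√(0.0308·2.02e-08) = 4.009e+04 rad/s.
Step 3 — f₀ = ω₀/(2π) = 6381 Hz.
Step 4 — Series Q: Q = ω₀L/R = 4.009e+04·0.0308/1000 = 1.235.

(a) f₀ = 6381 Hz  (b) Q = 1.235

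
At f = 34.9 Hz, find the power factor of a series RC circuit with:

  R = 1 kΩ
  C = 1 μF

Step 1 — Angular frequency: ω = 2π·f = 2π·34.9 = 219.3 rad/s.
Step 2 — Component impedances:
  R: Z = R = 1000 Ω
  C: Z = 1/(jωC) = -j/(ω·C) = 0 - j4560 Ω
Step 3 — Series combination: Z_total = R + C = 1000 - j4560 Ω = 4669∠-77.6° Ω.
Step 4 — Power factor: PF = cos(φ) = Re(Z)/|Z| = 1000/4669 = 0.2142.
Step 5 — Type: Im(Z) = -4560 ⇒ leading (phase φ = -77.6°).

PF = 0.2142 (leading, φ = -77.6°)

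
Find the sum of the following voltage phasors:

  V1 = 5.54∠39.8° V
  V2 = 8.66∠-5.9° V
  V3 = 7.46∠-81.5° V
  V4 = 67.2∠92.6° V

Step 1 — Convert each phasor to rectangular form:
  V1 = 5.54·(cos(39.8°) + j·sin(39.8°)) = 4.256 + j3.546 V
  V2 = 8.66·(cos(-5.9°) + j·sin(-5.9°)) = 8.614 - j0.8902 V
  V3 = 7.46·(cos(-81.5°) + j·sin(-81.5°)) = 1.103 - j7.378 V
  V4 = 67.2·(cos(92.6°) + j·sin(92.6°)) = -3.048 + j67.13 V
Step 2 — Sum components: V_total = 10.92 + j62.41 V.
Step 3 — Convert to polar: |V_total| = 63.36 V, ∠V_total = 80.1°.

V_total = 63.36∠80.1° V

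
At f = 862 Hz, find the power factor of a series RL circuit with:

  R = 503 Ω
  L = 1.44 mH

Step 1 — Angular frequency: ω = 2π·f = 2π·862 = 5416 rad/s.
Step 2 — Component impedances:
  R: Z = R = 503 Ω
  L: Z = jωL = j·5416·0.00144 = 0 + j7.799 Ω
Step 3 — Series combination: Z_total = R + L = 503 + j7.799 Ω = 503.1∠0.9° Ω.
Step 4 — Power factor: PF = cos(φ) = Re(Z)/|Z| = 503/503.06 = 0.9999.
Step 5 — Type: Im(Z) = 7.799 ⇒ lagging (phase φ = 0.9°).

PF = 0.9999 (lagging, φ = 0.9°)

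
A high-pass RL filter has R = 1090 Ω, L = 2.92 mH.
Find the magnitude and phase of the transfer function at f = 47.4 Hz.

Step 1 — Angular frequency: ω = 2π·47.4 = 297.8 rad/s.
Step 2 — Transfer function: H(jω) = jωL/(R + jωL).
Step 3 — Numerator jωL = j·0.8696; denominator R + jωL = 1090 + j0.8696.
Step 4 — H = 6.365e-07 + j0.0007978.
Step 5 — Magnitude: |H| = 0.0007978 (-62.0 dB); phase: φ = 90.0°.

|H| = 0.0007978 (-62.0 dB), φ = 90.0°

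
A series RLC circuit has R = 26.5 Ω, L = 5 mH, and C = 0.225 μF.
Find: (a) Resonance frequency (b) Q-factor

Step 1 — Resonance condition Im(Z)=0 gives ω₀ = 1/√(LC).
Step 2 — ω₀ = 1/√(0.005·2.25e-07) = 2.981e+04 rad/s.
Step 3 — f₀ = ω₀/(2π) = 4745 Hz.
Step 4 — Series Q: Q = ω₀L/R = 2.981e+04·0.005/26.5 = 5.625.

(a) f₀ = 4745 Hz  (b) Q = 5.625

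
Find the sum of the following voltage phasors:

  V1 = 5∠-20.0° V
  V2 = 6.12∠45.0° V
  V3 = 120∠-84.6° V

Step 1 — Convert each phasor to rectangular form:
  V1 = 5·(cos(-20.0°) + j·sin(-20.0°)) = 4.698 - j1.71 V
  V2 = 6.12·(cos(45.0°) + j·sin(45.0°)) = 4.327 + j4.327 V
  V3 = 120·(cos(-84.6°) + j·sin(-84.6°)) = 11.29 - j119.5 V
Step 2 — Sum components: V_total = 20.32 - j116.9 V.
Step 3 — Convert to polar: |V_total| = 118.6 V, ∠V_total = -80.1°.

V_total = 118.6∠-80.1° V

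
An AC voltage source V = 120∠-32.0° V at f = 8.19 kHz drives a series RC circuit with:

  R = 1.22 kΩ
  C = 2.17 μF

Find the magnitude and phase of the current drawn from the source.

Step 1 — Angular frequency: ω = 2π·f = 2π·8190 = 5.146e+04 rad/s.
Step 2 — Component impedances:
  R: Z = R = 1220 Ω
  C: Z = 1/(jωC) = -j/(ω·C) = 0 - j8.955 Ω
Step 3 — Series combination: Z_total = R + C = 1220 - j8.955 Ω = 1220∠-0.4° Ω.
Step 4 — Source phasor: V = 120∠-32.0° V = 101.8 - j63.59 V.
Step 5 — Ohm's law: I = V / Z_total = (101.8 - j63.59) / (1220 - j8.955) = 0.08379 - j0.05151 A.
Step 6 — Convert to polar: |I| = 0.09836 A, ∠I = -31.6°.

I = 0.09836∠-31.6° A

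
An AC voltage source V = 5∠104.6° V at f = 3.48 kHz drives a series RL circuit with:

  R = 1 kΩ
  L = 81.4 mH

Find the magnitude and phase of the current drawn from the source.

Step 1 — Angular frequency: ω = 2π·f = 2π·3480 = 2.187e+04 rad/s.
Step 2 — Component impedances:
  R: Z = R = 1000 Ω
  L: Z = jωL = j·2.187e+04·0.0814 = 0 + j1780 Ω
Step 3 — Series combination: Z_total = R + L = 1000 + j1780 Ω = 2042∠60.7° Ω.
Step 4 — Source phasor: V = 5∠104.6° V = -1.26 + j4.839 V.
Step 5 — Ohm's law: I = V / Z_total = (-1.26 + j4.839) / (1000 + j1780) = 0.001764 + j0.001699 A.
Step 6 — Convert to polar: |I| = 0.002449 A, ∠I = 43.9°.

I = 0.002449∠43.9° A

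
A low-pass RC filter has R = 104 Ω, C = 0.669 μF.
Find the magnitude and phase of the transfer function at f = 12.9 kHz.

Step 1 — Angular frequency: ω = 2π·1.29e+04 = 8.105e+04 rad/s.
Step 2 — Transfer function: H(jω) = 1/(1 + jωRC).
Step 3 — Denominator: 1 + jωRC = 1 + j·8.105e+04·104·6.69e-07 = 1 + j5.639.
Step 4 — H = 0.03049 - j0.1719.
Step 5 — Magnitude: |H| = 0.1746 (-15.2 dB); phase: φ = -79.9°.

|H| = 0.1746 (-15.2 dB), φ = -79.9°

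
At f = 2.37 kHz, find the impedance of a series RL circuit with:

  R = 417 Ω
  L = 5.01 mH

Step 1 — Angular frequency: ω = 2π·f = 2π·2370 = 1.489e+04 rad/s.
Step 2 — Component impedances:
  R: Z = R = 417 Ω
  L: Z = jωL = j·1.489e+04·0.00501 = 0 + j74.6 Ω
Step 3 — Series combination: Z_total = R + L = 417 + j74.6 Ω = 423.6∠10.1° Ω.

Z = 417 + j74.6 Ω = 423.6∠10.1° Ω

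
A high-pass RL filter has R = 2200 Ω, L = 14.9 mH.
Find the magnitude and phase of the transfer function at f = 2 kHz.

Step 1 — Angular frequency: ω = 2π·2000 = 1.257e+04 rad/s.
Step 2 — Transfer function: H(jω) = jωL/(R + jωL).
Step 3 — Numerator jωL = j·187.2; denominator R + jωL = 2200 + j187.2.
Step 4 — H = 0.007191 + j0.0845.
Step 5 — Magnitude: |H| = 0.0848 (-21.4 dB); phase: φ = 85.1°.

|H| = 0.0848 (-21.4 dB), φ = 85.1°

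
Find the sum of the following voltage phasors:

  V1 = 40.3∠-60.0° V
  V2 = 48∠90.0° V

Step 1 — Convert each phasor to rectangular form:
  V1 = 40.3·(cos(-60.0°) + j·sin(-60.0°)) = 20.15 - j34.9 V
  V2 = 48·(cos(90.0°) + j·sin(90.0°)) = 0 + j48 V
Step 2 — Sum components: V_total = 20.15 + j13.1 V.
Step 3 — Convert to polar: |V_total| = 24.03 V, ∠V_total = 33.0°.

V_total = 24.03∠33.0° V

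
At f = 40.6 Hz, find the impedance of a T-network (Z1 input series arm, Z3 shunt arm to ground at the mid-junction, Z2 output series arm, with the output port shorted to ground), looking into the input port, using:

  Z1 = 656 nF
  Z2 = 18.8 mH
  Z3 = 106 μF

Step 1 — Angular frequency: ω = 2π·f = 2π·40.6 = 255.1 rad/s.
Step 2 — Component impedances:
  Z1: Z = 1/(jωC) = -j/(ω·C) = 0 - j5976 Ω
  Z2: Z = jωL = j·255.1·0.0188 = 0 + j4.796 Ω
  Z3: Z = 1/(jωC) = -j/(ω·C) = 0 - j36.98 Ω
Step 3 — With the output port shorted to ground, the output series arm Z2 runs from the junction to ground; the shunt arm Z3 also runs from the junction to ground. They appear in parallel: Z3 || Z2 = 0 + j5.51 Ω.
Step 4 — Series with input arm Z1: Z_in = Z1 + (Z3 || Z2) = 0 - j5970 Ω = 5970∠-90.0° Ω.

Z = 0 - j5970 Ω = 5970∠-90.0° Ω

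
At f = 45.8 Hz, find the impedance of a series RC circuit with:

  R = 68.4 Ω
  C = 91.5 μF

Step 1 — Angular frequency: ω = 2π·f = 2π·45.8 = 287.8 rad/s.
Step 2 — Component impedances:
  R: Z = R = 68.4 Ω
  C: Z = 1/(jωC) = -j/(ω·C) = 0 - j37.98 Ω
Step 3 — Series combination: Z_total = R + C = 68.4 - j37.98 Ω = 78.24∠-29.0° Ω.

Z = 68.4 - j37.98 Ω = 78.24∠-29.0° Ω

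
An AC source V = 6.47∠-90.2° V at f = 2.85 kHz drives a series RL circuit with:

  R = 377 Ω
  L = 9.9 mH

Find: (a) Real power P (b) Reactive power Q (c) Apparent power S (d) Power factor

Step 1 — Angular frequency: ω = 2π·f = 2π·2850 = 1.791e+04 rad/s.
Step 2 — Component impedances:
  R: Z = R = 377 Ω
  L: Z = jωL = j·1.791e+04·0.0099 = 0 + j177.3 Ω
Step 3 — Series combination: Z_total = R + L = 377 + j177.3 Ω = 416.6∠25.2° Ω.
Step 4 — Source phasor: V = 6.47∠-90.2° V = -0.02258 - j6.47 V.
Step 5 — Current: I = V / Z = -0.006658 - j0.01403 A = 0.01553∠-115.4° A.
Step 6 — Complex power: S = V·I* = 0.09093 + j0.04276 VA.
Step 7 — Real power: P = Re(S) = 0.09093 W.
Step 8 — Reactive power: Q = Im(S) = 0.04276 VAR.
Step 9 — Apparent power: |S| = 0.1005 VA.
Step 10 — Power factor: PF = P/|S| = 0.9049 (lagging).

(a) P = 0.09093 W  (b) Q = 0.04276 VAR  (c) S = 0.1005 VA  (d) PF = 0.9049 (lagging)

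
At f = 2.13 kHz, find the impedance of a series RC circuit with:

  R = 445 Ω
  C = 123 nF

Step 1 — Angular frequency: ω = 2π·f = 2π·2130 = 1.338e+04 rad/s.
Step 2 — Component impedances:
  R: Z = R = 445 Ω
  C: Z = 1/(jωC) = -j/(ω·C) = 0 - j607.5 Ω
Step 3 — Series combination: Z_total = R + C = 445 - j607.5 Ω = 753∠-53.8° Ω.

Z = 445 - j607.5 Ω = 753∠-53.8° Ω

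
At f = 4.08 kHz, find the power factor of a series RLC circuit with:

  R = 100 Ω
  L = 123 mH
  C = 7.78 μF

Step 1 — Angular frequency: ω = 2π·f = 2π·4080 = 2.564e+04 rad/s.
Step 2 — Component impedances:
  R: Z = R = 100 Ω
  L: Z = jωL = j·2.564e+04·0.123 = 0 + j3153 Ω
  C: Z = 1/(jωC) = -j/(ω·C) = 0 - j5.014 Ω
Step 3 — Series combination: Z_total = R + L + C = 100 + j3148 Ω = 3150∠88.2° Ω.
Step 4 — Power factor: PF = cos(φ) = Re(Z)/|Z| = 100/3150 = 0.03175.
Step 5 — Type: Im(Z) = 3148 ⇒ lagging (phase φ = 88.2°).

PF = 0.03175 (lagging, φ = 88.2°)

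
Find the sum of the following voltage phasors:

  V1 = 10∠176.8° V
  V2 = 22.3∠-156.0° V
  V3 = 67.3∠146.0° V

Step 1 — Convert each phasor to rectangular form:
  V1 = 10·(cos(176.8°) + j·sin(176.8°)) = -9.984 + j0.5582 V
  V2 = 22.3·(cos(-156.0°) + j·sin(-156.0°)) = -20.37 - j9.07 V
  V3 = 67.3·(cos(146.0°) + j·sin(146.0°)) = -55.79 + j37.63 V
Step 2 — Sum components: V_total = -86.15 + j29.12 V.
Step 3 — Convert to polar: |V_total| = 90.94 V, ∠V_total = 161.3°.

V_total = 90.94∠161.3° V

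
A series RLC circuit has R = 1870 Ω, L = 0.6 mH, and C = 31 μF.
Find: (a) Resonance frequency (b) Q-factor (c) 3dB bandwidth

Step 1 — Resonance: ω₀ = 1/√(LC) = 1/√(0.0006·3.1e-05) = 7332 rad/s.
Step 2 — f₀ = ω₀/(2π) = 1167 Hz.
Step 3 — Series Q: Q = ω₀L/R = 7332·0.0006/1870 = 0.002353.
Step 4 — Bandwidth: Δω = ω₀/Q = 3.117e+06 rad/s; BW = Δω/(2π) = 4.96e+05 Hz.

(a) f₀ = 1167 Hz  (b) Q = 0.002353  (c) BW = 4.96e+05 Hz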